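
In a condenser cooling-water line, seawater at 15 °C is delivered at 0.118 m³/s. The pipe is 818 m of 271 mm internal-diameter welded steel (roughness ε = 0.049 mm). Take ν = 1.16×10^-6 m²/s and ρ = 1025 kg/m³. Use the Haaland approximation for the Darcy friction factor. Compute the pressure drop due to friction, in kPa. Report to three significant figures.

Δp ≈ 98.2 kPa

V = 4Q/(πD²) = 4·0.118/(π·0.271²) = 2.046 m/s
Re = VD/ν = 2.046·0.271/1.16×10^-6 = 4.78×10^5 → turbulent
ε/D = 0.049/271 = 1.81×10^-4
Haaland: f = 0.01517
h_f = f(L/D)V²/(2g) = 0.01517·(818/0.271)·2.046²/(2·9.81) = 9.766 m
Δp = ρg·h_f = 1025·9.81·9.766 = 98.20 kPa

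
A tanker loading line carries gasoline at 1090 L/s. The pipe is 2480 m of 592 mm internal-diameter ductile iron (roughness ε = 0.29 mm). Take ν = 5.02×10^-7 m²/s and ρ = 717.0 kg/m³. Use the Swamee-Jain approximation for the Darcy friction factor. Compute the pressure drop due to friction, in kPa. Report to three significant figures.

Δp ≈ 395 kPa

V = 4Q/(πD²) = 4·1.09/(π·0.592²) = 3.960 m/s
Re = VD/ν = 3.960·0.592/5.02×10^-7 = 4.67×10^6 → turbulent
ε/D = 0.29/592 = 4.90×10^-4
Swamee-Jain: f = 0.01678
h_f = f(L/D)V²/(2g) = 0.01678·(2480/0.592)·3.960²/(2·9.81) = 56.19 m
Δp = ρg·h_f = 717.0·9.81·56.19 = 395.2 kPa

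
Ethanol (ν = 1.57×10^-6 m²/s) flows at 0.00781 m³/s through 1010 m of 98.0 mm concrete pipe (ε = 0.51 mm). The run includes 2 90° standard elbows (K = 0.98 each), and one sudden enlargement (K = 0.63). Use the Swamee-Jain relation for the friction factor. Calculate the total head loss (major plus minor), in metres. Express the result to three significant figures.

H_L ≈ 18.4 m

V = 4Q/(πD²) = 1.035 m/s; V²/2g = 0.05464 m
Re = 6.46×10^4, ε/D = 0.00520 → f = 0.03244 (Swamee-Jain)
Major: h_f = f(L/D)·V²/2g = 0.03244·10306·0.05464 = 18.27 m
Minor: ΣK = 2.59; h_m = ΣK·V²/2g = 0.1415 m
Total H_L = 18.27 + 0.1415 = 18.41 m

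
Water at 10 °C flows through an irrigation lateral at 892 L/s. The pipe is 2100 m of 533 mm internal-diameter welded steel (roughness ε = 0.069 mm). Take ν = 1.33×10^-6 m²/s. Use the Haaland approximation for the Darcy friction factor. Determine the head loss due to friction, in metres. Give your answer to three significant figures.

h_f ≈ 42.9 m

V = 4Q/(πD²) = 4·0.892/(π·0.533²) = 3.998 m/s
Re = VD/ν = 3.998·0.533/1.33×10^-6 = 1.60×10^6 → turbulent
ε/D = 0.069/533 = 1.29×10^-4
Haaland: f = 0.01336
h_f = f(L/D)V²/(2g) = 0.01336·(2100/0.533)·3.998²/(2·9.81) = 42.88 m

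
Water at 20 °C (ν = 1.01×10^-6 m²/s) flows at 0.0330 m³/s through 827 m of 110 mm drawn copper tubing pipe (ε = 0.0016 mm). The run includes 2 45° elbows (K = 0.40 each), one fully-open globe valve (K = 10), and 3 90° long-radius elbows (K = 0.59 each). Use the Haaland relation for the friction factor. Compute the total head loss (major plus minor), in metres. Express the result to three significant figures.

H_L ≈ 71.9 m

V = 4Q/(πD²) = 3.472 m/s; V²/2g = 0.6146 m
Re = 3.78×10^5, ε/D = 1.45×10^-5 → f = 0.01388 (Haaland)
Major: h_f = f(L/D)·V²/2g = 0.01388·7518·0.6146 = 64.13 m
Minor: ΣK = 12.6; h_m = ΣK·V²/2g = 7.725 m
Total H_L = 64.13 + 7.725 = 71.85 m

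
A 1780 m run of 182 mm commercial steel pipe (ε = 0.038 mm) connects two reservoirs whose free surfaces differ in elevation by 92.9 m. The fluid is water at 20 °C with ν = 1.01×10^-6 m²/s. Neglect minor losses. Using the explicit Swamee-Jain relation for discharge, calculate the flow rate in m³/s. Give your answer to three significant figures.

Swamee-Jain (Type II): Q = -0.965·√(gD⁵h_f/L)·ln[ε/(3.7D) + √(3.17ν²L/(gD³h_f))]
√(gD⁵h_f/L) = √(9.81·0.182⁵·92.9/1780) = 0.01011
ε/(3.7D) = 5.64×10^-5; √(3.17ν²L/(gD³h_f)) = 3.24×10^-5
Q = -0.965·0.01011·ln(8.880×10^-5) = 0.09103 m³/s
Check: V = 3.50 m/s, Re = 6.31×10^5, f = 0.01531, h_f = 93.4 m ≈ 92.9 m ✓

Q ≈ 0.0910 m³/s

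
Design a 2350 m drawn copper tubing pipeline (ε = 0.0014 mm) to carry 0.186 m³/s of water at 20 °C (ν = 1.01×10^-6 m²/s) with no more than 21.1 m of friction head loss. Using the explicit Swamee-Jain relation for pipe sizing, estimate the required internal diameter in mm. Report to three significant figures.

Swamee-Jain (Type III): D = 0.66·[ε^1.25·(LQ²/(gh_f))^4.75 + ν·Q^9.4·(L/(gh_f))^5.2]^0.04
LQ²/(gh_f) = 0.3928; L/(gh_f) = 11.35
Term 1 = ε^1.25·(…)^4.75 = 5.69×10^-10; Term 2 = ν·Q^9.4·(…)^5.2 = 4.21×10^-8
D = 0.66·(5.69×10^-10 + 4.21×10^-8)^0.04 = 0.3348 m = 335 mm
Check: V = 2.11 m/s, Re = 7.00×10^5, f = 0.01242, h_f = 19.8 m ≈ 21.1 m ✓

D ≈ 335 mm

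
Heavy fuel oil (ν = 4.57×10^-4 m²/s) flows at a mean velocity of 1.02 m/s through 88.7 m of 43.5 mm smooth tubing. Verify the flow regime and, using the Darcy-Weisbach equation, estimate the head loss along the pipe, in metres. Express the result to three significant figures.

h_f ≈ 71.3 m

Re = VD/ν = 1.02·0.04350/4.57×10^-4 = 97.1 → laminar (Re < 2300)
f = 64/Re = 0.6592
h_f = f(L/D)V²/(2g) = 0.6592·(88.7/0.04350)·1.02²/(2·9.81) = 71.28 m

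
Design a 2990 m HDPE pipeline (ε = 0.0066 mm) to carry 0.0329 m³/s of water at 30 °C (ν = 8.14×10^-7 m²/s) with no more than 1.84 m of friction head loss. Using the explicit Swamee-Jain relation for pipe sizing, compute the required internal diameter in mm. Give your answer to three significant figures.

D ≈ 302 mm

Swamee-Jain (Type III): D = 0.66·[ε^1.25·(LQ²/(gh_f))^4.75 + ν·Q^9.4·(L/(gh_f))^5.2]^0.04
LQ²/(gh_f) = 0.1793; L/(gh_f) = 165.6
Term 1 = ε^1.25·(…)^4.75 = 9.53×10^-11; Term 2 = ν·Q^9.4·(…)^5.2 = 3.25×10^-9
D = 0.66·(9.53×10^-11 + 3.25×10^-9)^0.04 = 0.3024 m = 302 mm
Check: V = 0.458 m/s, Re = 1.70×10^5, f = 0.01621, h_f = 1.72 m ≈ 1.84 m ✓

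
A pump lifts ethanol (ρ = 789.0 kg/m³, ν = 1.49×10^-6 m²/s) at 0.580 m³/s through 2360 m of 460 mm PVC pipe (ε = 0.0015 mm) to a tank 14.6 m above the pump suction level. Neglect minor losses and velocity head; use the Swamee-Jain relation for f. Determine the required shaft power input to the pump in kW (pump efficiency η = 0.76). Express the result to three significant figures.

V = 4Q/(πD²) = 3.490 m/s; Re = 1.08×10^6; ε/D = 3.26×10^-6; f = 0.01155
h_f = f(L/D)V²/2g = 36.78 m
Total head H = z + h_f = 14.6 + 36.78 = 51.38 m
P_hyd = ρgQH = 789.0·9.81·0.580·51.38 = 230.7 kW
P_shaft = P_hyd/η = 230.7/0.76 = 303.5 kW

P_shaft ≈ 304 kW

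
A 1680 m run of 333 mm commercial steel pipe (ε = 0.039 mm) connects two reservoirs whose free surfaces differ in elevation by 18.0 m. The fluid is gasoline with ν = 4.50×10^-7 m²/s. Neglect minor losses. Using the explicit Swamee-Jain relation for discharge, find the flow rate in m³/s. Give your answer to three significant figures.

Swamee-Jain (Type II): Q = -0.965·√(gD⁵h_f/L)·ln[ε/(3.7D) + √(3.17ν²L/(gD³h_f))]
√(gD⁵h_f/L) = √(9.81·0.333⁵·18.0/1680) = 0.02075
ε/(3.7D) = 3.17×10^-5; √(3.17ν²L/(gD³h_f)) = 1.29×10^-5
Q = -0.965·0.02075·ln(4.451×10^-5) = 0.2006 m³/s
Check: V = 2.30 m/s, Re = 1.70×10^6, f = 0.01328, h_f = 18.1 m ≈ 18.0 m ✓

Q ≈ 0.201 m³/s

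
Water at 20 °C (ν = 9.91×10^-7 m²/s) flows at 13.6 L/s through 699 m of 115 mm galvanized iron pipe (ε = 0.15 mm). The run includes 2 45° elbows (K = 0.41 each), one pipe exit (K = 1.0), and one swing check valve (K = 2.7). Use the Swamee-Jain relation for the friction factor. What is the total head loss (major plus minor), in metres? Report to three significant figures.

H_L ≈ 12.4 m

V = 4Q/(πD²) = 1.309 m/s; V²/2g = 0.08738 m
Re = 1.52×10^5, ε/D = 0.00130 → f = 0.02266 (Swamee-Jain)
Major: h_f = f(L/D)·V²/2g = 0.02266·6078·0.08738 = 12.04 m
Minor: ΣK = 4.52; h_m = ΣK·V²/2g = 0.3950 m
Total H_L = 12.04 + 0.3950 = 12.43 m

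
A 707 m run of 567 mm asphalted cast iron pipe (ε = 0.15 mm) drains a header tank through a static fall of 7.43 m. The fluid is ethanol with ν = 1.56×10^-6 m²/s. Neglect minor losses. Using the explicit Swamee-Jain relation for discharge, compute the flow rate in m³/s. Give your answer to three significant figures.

Q ≈ 0.697 m³/s

Swamee-Jain (Type II): Q = -0.965·√(gD⁵h_f/L)·ln[ε/(3.7D) + √(3.17ν²L/(gD³h_f))]
√(gD⁵h_f/L) = √(9.81·0.567⁵·7.43/707) = 0.07773
ε/(3.7D) = 7.15×10^-5; √(3.17ν²L/(gD³h_f)) = 2.03×10^-5
Q = -0.965·0.07773·ln(9.176×10^-5) = 0.6973 m³/s
Check: V = 2.76 m/s, Re = 1.00×10^6, f = 0.01543, h_f = 7.48 m ≈ 7.43 m ✓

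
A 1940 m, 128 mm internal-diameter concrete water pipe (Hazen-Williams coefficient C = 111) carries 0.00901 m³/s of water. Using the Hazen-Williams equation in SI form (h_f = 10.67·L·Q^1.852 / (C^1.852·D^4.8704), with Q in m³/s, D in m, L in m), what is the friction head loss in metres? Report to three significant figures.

h_f = 10.67·1940·0.00901^1.852 / (111^1.852·0.128^4.8704) = 12.26 m

h_f ≈ 12.3 m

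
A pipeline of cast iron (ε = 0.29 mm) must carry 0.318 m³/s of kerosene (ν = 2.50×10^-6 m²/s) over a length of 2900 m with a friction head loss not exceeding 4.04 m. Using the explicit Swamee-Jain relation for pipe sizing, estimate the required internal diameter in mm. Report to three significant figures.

Swamee-Jain (Type III): D = 0.66·[ε^1.25·(LQ²/(gh_f))^4.75 + ν·Q^9.4·(L/(gh_f))^5.2]^0.04
LQ²/(gh_f) = 7.399; L/(gh_f) = 73.17
Term 1 = ε^1.25·(…)^4.75 = 0.509; Term 2 = ν·Q^9.4·(…)^5.2 = 0.260
D = 0.66·(0.509 + 0.260)^0.04 = 0.6531 m = 653 mm
Check: V = 0.949 m/s, Re = 2.48×10^5, f = 0.01828, h_f = 3.73 m ≈ 4.04 m ✓

D ≈ 653 mm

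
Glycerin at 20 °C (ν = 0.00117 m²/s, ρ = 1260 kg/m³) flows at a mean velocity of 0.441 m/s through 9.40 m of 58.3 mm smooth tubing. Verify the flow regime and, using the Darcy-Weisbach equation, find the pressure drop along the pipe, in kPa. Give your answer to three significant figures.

Δp ≈ 57.5 kPa

Re = VD/ν = 0.441·0.05830/0.00117 = 22.0 → laminar (Re < 2300)
f = 64/Re = 2.912
h_f = f(L/D)V²/(2g) = 2.912·(9.40/0.05830)·0.441²/(2·9.81) = 4.655 m
Δp = ρg·h_f = 1260·9.81·4.655 = 57.54 kPa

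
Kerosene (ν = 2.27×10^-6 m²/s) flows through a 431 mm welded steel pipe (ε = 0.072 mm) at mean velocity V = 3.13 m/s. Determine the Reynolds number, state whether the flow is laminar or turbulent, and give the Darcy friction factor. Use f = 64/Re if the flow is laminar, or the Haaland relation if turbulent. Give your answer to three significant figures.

Re ≈ 5.94×10^5; turbulent; f ≈ 0.0147

Re = VD/ν = 3.130·0.431/2.27×10^-6 = 5.94×10^5
Re > 4000 → turbulent; ε/D = 1.67×10^-4
Haaland: f = 0.01475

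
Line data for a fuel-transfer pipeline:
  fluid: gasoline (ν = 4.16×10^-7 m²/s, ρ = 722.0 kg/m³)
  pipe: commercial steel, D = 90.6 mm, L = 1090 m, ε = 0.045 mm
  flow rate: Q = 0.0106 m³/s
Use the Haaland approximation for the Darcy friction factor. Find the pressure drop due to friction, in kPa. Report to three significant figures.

Δp ≈ 210 kPa

V = 4Q/(πD²) = 4·0.0106/(π·0.0906²) = 1.644 m/s
Re = VD/ν = 1.644·0.0906/4.16×10^-7 = 3.58×10^5 → turbulent
ε/D = 0.045/90.6 = 4.97×10^-4
Haaland: f = 0.01786
h_f = f(L/D)V²/(2g) = 0.01786·(1090/0.0906)·1.644²/(2·9.81) = 29.60 m
Δp = ρg·h_f = 722.0·9.81·29.60 = 209.7 kPa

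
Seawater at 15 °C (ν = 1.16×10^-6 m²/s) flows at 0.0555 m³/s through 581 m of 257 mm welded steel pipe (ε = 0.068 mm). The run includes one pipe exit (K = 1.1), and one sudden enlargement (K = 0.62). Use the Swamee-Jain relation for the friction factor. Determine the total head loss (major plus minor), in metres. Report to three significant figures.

H_L ≈ 2.37 m

V = 4Q/(πD²) = 1.070 m/s; V²/2g = 0.05834 m
Re = 2.37×10^5, ε/D = 2.65×10^-4 → f = 0.01723 (Swamee-Jain)
Major: h_f = f(L/D)·V²/2g = 0.01723·2261·0.05834 = 2.272 m
Minor: ΣK = 1.72; h_m = ΣK·V²/2g = 0.1003 m
Total H_L = 2.272 + 0.1003 = 2.372 m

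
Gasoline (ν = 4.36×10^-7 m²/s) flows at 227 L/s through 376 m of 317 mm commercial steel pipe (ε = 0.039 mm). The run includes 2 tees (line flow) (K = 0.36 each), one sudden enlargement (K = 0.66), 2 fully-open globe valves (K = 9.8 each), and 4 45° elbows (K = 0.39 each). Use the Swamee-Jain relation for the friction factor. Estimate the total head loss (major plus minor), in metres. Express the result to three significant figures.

V = 4Q/(πD²) = 2.876 m/s; V²/2g = 0.4216 m
Re = 2.09×10^6, ε/D = 1.23×10^-4 → f = 0.01323 (Swamee-Jain)
Major: h_f = f(L/D)·V²/2g = 0.01323·1186·0.4216 = 6.618 m
Minor: ΣK = 22.5; h_m = ΣK·V²/2g = 9.504 m
Total H_L = 6.618 + 9.504 = 16.12 m

H_L ≈ 16.1 m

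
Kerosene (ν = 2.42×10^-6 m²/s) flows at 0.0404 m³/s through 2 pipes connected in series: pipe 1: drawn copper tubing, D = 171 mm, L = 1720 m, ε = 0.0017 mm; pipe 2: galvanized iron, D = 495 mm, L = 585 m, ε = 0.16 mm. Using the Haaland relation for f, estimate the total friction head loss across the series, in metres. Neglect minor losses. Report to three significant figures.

H ≈ 27.2 m

Pipe 1: V = 1.759 m/s, Re = 1.24×10^5, ε/D = 9.94×10^-6, f = 0.01708, h_1 = f(L/D)V²/2g = 27.10 m
Pipe 2: V = 0.2099 m/s, Re = 4.29×10^4, ε/D = 3.23×10^-4, f = 0.02234, h_2 = f(L/D)V²/2g = 0.05931 m
Series → Q common, losses add: H = Σh = 27.16 m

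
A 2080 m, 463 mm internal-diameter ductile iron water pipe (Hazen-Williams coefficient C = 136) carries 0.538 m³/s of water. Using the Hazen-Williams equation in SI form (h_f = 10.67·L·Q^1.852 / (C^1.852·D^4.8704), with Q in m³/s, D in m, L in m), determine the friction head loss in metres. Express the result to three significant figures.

h_f ≈ 33.5 m

h_f = 10.67·2080·0.538^1.852 / (136^1.852·0.463^4.8704) = 33.50 m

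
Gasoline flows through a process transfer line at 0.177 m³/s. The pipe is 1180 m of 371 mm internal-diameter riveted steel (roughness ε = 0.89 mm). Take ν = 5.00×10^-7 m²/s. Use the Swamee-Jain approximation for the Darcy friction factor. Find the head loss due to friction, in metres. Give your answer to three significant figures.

h_f ≈ 10.8 m

V = 4Q/(πD²) = 4·0.177/(π·0.371²) = 1.637 m/s
Re = VD/ν = 1.637·0.371/5.00×10^-7 = 1.21×10^6 → turbulent
ε/D = 0.89/371 = 0.00240
Swamee-Jain: f = 0.02479
h_f = f(L/D)V²/(2g) = 0.02479·(1180/0.371)·1.637²/(2·9.81) = 10.77 m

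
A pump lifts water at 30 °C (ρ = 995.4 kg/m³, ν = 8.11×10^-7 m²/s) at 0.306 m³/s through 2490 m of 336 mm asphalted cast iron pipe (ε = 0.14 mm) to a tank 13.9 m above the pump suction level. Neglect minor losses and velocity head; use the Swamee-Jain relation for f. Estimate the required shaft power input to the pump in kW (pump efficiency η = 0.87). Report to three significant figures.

V = 4Q/(πD²) = 3.451 m/s; Re = 1.43×10^6; ε/D = 4.17×10^-4; f = 0.01653
h_f = f(L/D)V²/2g = 74.37 m
Total head H = z + h_f = 13.9 + 74.37 = 88.27 m
P_hyd = ρgQH = 995.4·9.81·0.306·88.27 = 263.7 kW
P_shaft = P_hyd/η = 263.7/0.87 = 303.2 kW

P_shaft ≈ 303 kW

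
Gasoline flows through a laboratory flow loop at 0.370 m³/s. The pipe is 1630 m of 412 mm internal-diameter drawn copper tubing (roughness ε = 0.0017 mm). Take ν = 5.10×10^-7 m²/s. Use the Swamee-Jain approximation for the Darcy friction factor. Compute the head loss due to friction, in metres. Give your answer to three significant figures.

V = 4Q/(πD²) = 4·0.370/(π·0.412²) = 2.775 m/s
Re = VD/ν = 2.775·0.412/5.10×10^-7 = 2.24×10^6 → turbulent
ε/D = 0.0017/412 = 4.13×10^-6
Swamee-Jain: f = 0.01035
h_f = f(L/D)V²/(2g) = 0.01035·(1630/0.412)·2.775²/(2·9.81) = 16.07 m

h_f ≈ 16.1 m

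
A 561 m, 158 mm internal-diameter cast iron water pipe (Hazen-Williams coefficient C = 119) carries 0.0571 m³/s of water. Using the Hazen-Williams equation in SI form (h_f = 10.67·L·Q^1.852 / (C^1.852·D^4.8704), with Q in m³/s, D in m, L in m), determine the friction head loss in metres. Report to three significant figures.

h_f = 10.67·561·0.0571^1.852 / (119^1.852·0.158^4.8704) = 34.15 m

h_f ≈ 34.1 m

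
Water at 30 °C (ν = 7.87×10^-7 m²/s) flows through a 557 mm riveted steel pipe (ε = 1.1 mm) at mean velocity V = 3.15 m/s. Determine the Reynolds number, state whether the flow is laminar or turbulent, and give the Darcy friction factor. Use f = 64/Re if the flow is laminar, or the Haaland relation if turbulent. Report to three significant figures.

Re = VD/ν = 3.150·0.557/7.87×10^-7 = 2.23×10^6
Re > 4000 → turbulent; ε/D = 0.00197
Haaland: f = 0.02346

Re ≈ 2.23×10^6; turbulent; f ≈ 0.0235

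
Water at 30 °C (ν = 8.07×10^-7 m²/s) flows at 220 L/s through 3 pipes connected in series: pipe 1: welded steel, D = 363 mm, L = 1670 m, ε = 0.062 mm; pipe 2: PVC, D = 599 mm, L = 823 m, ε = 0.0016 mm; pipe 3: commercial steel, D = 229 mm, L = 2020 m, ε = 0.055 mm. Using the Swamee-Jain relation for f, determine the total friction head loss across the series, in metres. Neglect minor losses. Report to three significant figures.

Pipe 1: V = 2.126 m/s, Re = 9.56×10^5, ε/D = 1.71×10^-4, f = 0.01448, h_1 = f(L/D)V²/2g = 15.34 m
Pipe 2: V = 0.7807 m/s, Re = 5.79×10^5, ε/D = 2.67×10^-6, f = 0.01280, h_2 = f(L/D)V²/2g = 0.5463 m
Pipe 3: V = 5.341 m/s, Re = 1.52×10^6, ε/D = 2.40×10^-4, f = 0.01492, h_3 = f(L/D)V²/2g = 191.4 m
Series → Q common, losses add: H = Σh = 207.3 m

H ≈ 207 m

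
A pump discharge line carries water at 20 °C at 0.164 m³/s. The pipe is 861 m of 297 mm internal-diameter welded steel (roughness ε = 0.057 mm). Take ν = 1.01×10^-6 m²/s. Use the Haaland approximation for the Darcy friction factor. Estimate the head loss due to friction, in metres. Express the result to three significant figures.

h_f ≈ 12.3 m

V = 4Q/(πD²) = 4·0.164/(π·0.297²) = 2.367 m/s
Re = VD/ν = 2.367·0.297/1.01×10^-6 = 6.96×10^5 → turbulent
ε/D = 0.057/297 = 1.92×10^-4
Haaland: f = 0.01483
h_f = f(L/D)V²/(2g) = 0.01483·(861/0.297)·2.367²/(2·9.81) = 12.28 m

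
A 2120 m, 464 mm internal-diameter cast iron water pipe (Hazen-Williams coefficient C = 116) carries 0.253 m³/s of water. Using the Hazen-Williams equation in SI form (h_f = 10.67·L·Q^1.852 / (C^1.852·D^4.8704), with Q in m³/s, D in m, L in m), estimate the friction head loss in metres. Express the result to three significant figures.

h_f = 10.67·2120·0.253^1.852 / (116^1.852·0.464^4.8704) = 11.22 m

h_f ≈ 11.2 m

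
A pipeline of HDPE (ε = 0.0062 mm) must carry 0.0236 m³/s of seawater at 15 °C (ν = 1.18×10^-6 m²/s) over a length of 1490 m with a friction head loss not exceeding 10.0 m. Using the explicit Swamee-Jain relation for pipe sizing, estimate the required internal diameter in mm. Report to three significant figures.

Swamee-Jain (Type III): D = 0.66·[ε^1.25·(LQ²/(gh_f))^4.75 + ν·Q^9.4·(L/(gh_f))^5.2]^0.04
LQ²/(gh_f) = 0.008459; L/(gh_f) = 15.19
Term 1 = ε^1.25·(…)^4.75 = 4.42×10^-17; Term 2 = ν·Q^9.4·(…)^5.2 = 8.34×10^-16
D = 0.66·(4.42×10^-17 + 8.34×10^-16)^0.04 = 0.1649 m = 165 mm
Check: V = 1.10 m/s, Re = 1.54×10^5, f = 0.01664, h_f = 9.35 m ≈ 10.0 m ✓

D ≈ 165 mm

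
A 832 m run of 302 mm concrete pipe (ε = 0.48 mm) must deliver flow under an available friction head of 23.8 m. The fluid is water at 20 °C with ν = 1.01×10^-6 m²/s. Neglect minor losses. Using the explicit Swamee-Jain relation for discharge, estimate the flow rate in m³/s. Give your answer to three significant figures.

Swamee-Jain (Type II): Q = -0.965·√(gD⁵h_f/L)·ln[ε/(3.7D) + √(3.17ν²L/(gD³h_f))]
√(gD⁵h_f/L) = √(9.81·0.302⁵·23.8/832) = 0.02655
ε/(3.7D) = 4.30×10^-4; √(3.17ν²L/(gD³h_f)) = 2.05×10^-5
Q = -0.965·0.02655·ln(4.500×10^-4) = 0.1974 m³/s
Check: V = 2.76 m/s, Re = 8.24×10^5, f = 0.02241, h_f = 23.9 m ≈ 23.8 m ✓

Q ≈ 0.197 m³/s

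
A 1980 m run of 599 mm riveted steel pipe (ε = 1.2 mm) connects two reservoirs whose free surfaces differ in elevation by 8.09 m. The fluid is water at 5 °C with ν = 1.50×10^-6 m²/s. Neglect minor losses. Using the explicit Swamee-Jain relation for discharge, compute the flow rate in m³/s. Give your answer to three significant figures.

Swamee-Jain (Type II): Q = -0.965·√(gD⁵h_f/L)·ln[ε/(3.7D) + √(3.17ν²L/(gD³h_f))]
√(gD⁵h_f/L) = √(9.81·0.599⁵·8.09/1980) = 0.05560
ε/(3.7D) = 5.41×10^-4; √(3.17ν²L/(gD³h_f)) = 2.88×10^-5
Q = -0.965·0.05560·ln(5.702×10^-4) = 0.4007 m³/s
Check: V = 1.42 m/s, Re = 5.68×10^5, f = 0.02386, h_f = 8.13 m ≈ 8.09 m ✓

Q ≈ 0.401 m³/s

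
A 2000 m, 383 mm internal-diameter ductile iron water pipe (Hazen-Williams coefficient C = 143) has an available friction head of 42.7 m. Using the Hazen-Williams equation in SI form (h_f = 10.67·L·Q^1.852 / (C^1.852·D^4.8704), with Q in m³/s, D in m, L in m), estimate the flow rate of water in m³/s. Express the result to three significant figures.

Q ≈ 0.400 m³/s

Rearranging: Q = [h_f·C^1.852·D^4.8704 / (10.67·L)]^(1/1.852)
Q = [42.7·143^1.852·0.383^4.8704 / (10.67·2000)]^0.540 = 0.4000 m³/s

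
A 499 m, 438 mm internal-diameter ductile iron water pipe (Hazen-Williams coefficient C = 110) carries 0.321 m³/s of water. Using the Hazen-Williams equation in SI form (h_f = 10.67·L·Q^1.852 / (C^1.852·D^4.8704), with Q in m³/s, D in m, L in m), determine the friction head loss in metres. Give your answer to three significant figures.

h_f = 10.67·499·0.321^1.852 / (110^1.852·0.438^4.8704) = 5.995 m

h_f ≈ 6.00 m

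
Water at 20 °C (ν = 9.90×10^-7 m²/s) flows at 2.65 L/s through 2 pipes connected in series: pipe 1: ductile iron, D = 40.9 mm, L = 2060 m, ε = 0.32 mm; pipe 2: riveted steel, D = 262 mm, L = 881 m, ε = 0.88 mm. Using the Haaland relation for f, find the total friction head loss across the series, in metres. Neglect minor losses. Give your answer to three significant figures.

H ≈ 374 m

Pipe 1: V = 2.017 m/s, Re = 8.33×10^4, ε/D = 0.00782, f = 0.03579, h_1 = f(L/D)V²/2g = 373.8 m
Pipe 2: V = 0.04915 m/s, Re = 1.30×10^4, ε/D = 0.00336, f = 0.03380, h_2 = f(L/D)V²/2g = 0.01399 m
Series → Q common, losses add: H = Σh = 373.8 m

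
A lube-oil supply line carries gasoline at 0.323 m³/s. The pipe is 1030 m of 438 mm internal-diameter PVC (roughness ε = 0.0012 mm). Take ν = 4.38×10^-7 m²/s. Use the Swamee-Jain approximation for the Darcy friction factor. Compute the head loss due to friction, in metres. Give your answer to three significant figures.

V = 4Q/(πD²) = 4·0.323/(π·0.438²) = 2.144 m/s
Re = VD/ν = 2.144·0.438/4.38×10^-7 = 2.14×10^6 → turbulent
ε/D = 0.0012/438 = 2.74×10^-6
Swamee-Jain: f = 0.01036
h_f = f(L/D)V²/(2g) = 0.01036·(1030/0.438)·2.144²/(2·9.81) = 5.707 m

h_f ≈ 5.71 m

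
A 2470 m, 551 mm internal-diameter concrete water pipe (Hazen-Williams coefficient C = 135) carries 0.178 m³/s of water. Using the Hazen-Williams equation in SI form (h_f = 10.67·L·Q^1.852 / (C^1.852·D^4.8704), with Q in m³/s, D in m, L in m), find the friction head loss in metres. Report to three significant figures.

h_f ≈ 2.23 m

h_f = 10.67·2470·0.178^1.852 / (135^1.852·0.551^4.8704) = 2.228 m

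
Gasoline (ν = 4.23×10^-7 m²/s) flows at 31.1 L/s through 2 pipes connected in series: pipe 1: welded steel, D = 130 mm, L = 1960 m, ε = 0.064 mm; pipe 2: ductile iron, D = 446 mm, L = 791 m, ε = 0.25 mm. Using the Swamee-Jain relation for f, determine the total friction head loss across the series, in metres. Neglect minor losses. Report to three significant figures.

H ≈ 73.7 m

Pipe 1: V = 2.343 m/s, Re = 7.20×10^5, ε/D = 4.92×10^-4, f = 0.01744, h_1 = f(L/D)V²/2g = 73.59 m
Pipe 2: V = 0.1991 m/s, Re = 2.10×10^5, ε/D = 5.61×10^-4, f = 0.01917, h_2 = f(L/D)V²/2g = 0.06866 m
Series → Q common, losses add: H = Σh = 73.66 m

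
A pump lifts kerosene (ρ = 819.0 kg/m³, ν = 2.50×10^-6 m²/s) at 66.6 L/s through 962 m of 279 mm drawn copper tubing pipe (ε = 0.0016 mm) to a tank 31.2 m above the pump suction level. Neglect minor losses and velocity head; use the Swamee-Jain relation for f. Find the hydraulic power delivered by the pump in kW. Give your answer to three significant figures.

V = 4Q/(πD²) = 1.089 m/s; Re = 1.22×10^5; ε/D = 5.73×10^-6; f = 0.01719
h_f = f(L/D)V²/2g = 3.586 m
Total head H = z + h_f = 31.2 + 3.586 = 34.79 m
P_hyd = ρgQH = 819.0·9.81·0.0666·34.79 = 18.61 kW

P_hyd ≈ 18.6 kW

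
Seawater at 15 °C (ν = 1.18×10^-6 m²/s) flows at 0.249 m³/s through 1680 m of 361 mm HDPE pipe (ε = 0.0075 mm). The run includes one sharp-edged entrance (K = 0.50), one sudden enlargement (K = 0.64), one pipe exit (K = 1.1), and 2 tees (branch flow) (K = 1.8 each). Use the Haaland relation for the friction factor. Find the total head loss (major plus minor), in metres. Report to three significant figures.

H_L ≈ 19.3 m

V = 4Q/(πD²) = 2.433 m/s; V²/2g = 0.3016 m
Re = 7.44×10^5, ε/D = 2.08×10^-5 → f = 0.01250 (Haaland)
Major: h_f = f(L/D)·V²/2g = 0.01250·4654·0.3016 = 17.55 m
Minor: ΣK = 5.84; h_m = ΣK·V²/2g = 1.762 m
Total H_L = 17.55 + 1.762 = 19.31 m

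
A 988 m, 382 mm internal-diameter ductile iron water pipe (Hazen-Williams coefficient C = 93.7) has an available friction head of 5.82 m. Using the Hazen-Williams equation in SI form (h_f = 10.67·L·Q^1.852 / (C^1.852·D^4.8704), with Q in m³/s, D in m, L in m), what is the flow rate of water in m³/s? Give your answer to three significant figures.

Q ≈ 0.130 m³/s

Rearranging: Q = [h_f·C^1.852·D^4.8704 / (10.67·L)]^(1/1.852)
Q = [5.82·93.7^1.852·0.382^4.8704 / (10.67·988)]^0.540 = 0.1299 m³/s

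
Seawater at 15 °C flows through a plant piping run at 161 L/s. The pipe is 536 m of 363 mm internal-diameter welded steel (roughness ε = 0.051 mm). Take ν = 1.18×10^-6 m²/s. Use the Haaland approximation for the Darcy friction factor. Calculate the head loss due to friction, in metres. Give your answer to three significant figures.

h_f ≈ 2.69 m

V = 4Q/(πD²) = 4·0.161/(π·0.363²) = 1.556 m/s
Re = VD/ν = 1.556·0.363/1.18×10^-6 = 4.79×10^5 → turbulent
ε/D = 0.051/363 = 1.40×10^-4
Haaland: f = 0.01477
h_f = f(L/D)V²/(2g) = 0.01477·(536/0.363)·1.556²/(2·9.81) = 2.690 m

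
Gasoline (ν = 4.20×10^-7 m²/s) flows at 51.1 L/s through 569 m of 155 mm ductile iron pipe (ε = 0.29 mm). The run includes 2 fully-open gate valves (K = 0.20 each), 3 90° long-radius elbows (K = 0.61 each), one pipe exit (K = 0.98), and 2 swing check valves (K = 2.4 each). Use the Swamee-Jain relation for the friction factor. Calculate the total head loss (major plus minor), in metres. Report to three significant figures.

V = 4Q/(πD²) = 2.708 m/s; V²/2g = 0.3738 m
Re = 9.99×10^5, ε/D = 0.00187 → f = 0.02328 (Swamee-Jain)
Major: h_f = f(L/D)·V²/2g = 0.02328·3671·0.3738 = 31.95 m
Minor: ΣK = 8.01; h_m = ΣK·V²/2g = 2.994 m
Total H_L = 31.95 + 2.994 = 34.94 m

H_L ≈ 34.9 m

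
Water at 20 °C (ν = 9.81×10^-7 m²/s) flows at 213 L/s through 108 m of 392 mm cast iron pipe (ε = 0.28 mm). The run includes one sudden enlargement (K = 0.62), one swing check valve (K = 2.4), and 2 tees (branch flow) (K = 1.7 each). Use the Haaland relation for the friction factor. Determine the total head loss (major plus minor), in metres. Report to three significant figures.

H_L ≈ 1.83 m

V = 4Q/(πD²) = 1.765 m/s; V²/2g = 0.1588 m
Re = 7.05×10^5, ε/D = 7.14×10^-4 → f = 0.01863 (Haaland)
Major: h_f = f(L/D)·V²/2g = 0.01863·275.5·0.1588 = 0.8150 m
Minor: ΣK = 6.42; h_m = ΣK·V²/2g = 1.019 m
Total H_L = 0.8150 + 1.019 = 1.834 m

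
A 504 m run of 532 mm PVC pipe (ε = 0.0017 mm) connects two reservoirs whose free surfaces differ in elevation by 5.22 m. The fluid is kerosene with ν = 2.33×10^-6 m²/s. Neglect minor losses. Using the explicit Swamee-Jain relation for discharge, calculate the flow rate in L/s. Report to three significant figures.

Q ≈ 653 L/s

Swamee-Jain (Type II): Q = -0.965·√(gD⁵h_f/L)·ln[ε/(3.7D) + √(3.17ν²L/(gD³h_f))]
√(gD⁵h_f/L) = √(9.81·0.532⁵·5.22/504) = 0.06580
ε/(3.7D) = 8.64×10^-7; √(3.17ν²L/(gD³h_f)) = 3.35×10^-5
Q = -0.965·0.06580·ln(3.440×10^-5) = 0.6526 m³/s
Check: V = 2.94 m/s, Re = 6.70×10^5, f = 0.01249, h_f = 5.20 m ≈ 5.22 m ✓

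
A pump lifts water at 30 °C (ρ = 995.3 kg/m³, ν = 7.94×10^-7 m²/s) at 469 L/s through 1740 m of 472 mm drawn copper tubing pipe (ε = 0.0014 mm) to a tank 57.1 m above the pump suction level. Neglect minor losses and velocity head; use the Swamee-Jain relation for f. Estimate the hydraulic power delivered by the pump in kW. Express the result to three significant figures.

P_hyd ≈ 329 kW

V = 4Q/(πD²) = 2.680 m/s; Re = 1.59×10^6; ε/D = 2.97×10^-6; f = 0.01085
h_f = f(L/D)V²/2g = 14.64 m
Total head H = z + h_f = 57.1 + 14.64 = 71.74 m
P_hyd = ρgQH = 995.3·9.81·0.469·71.74 = 328.5 kW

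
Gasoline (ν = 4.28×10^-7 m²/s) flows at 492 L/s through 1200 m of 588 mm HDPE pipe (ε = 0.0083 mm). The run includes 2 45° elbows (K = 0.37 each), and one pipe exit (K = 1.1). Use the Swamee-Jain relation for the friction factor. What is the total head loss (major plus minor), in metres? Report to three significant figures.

H_L ≈ 3.93 m

V = 4Q/(πD²) = 1.812 m/s; V²/2g = 0.1673 m
Re = 2.49×10^6, ε/D = 1.41×10^-5 → f = 0.01059 (Swamee-Jain)
Major: h_f = f(L/D)·V²/2g = 0.01059·2041·0.1673 = 3.617 m
Minor: ΣK = 1.84; h_m = ΣK·V²/2g = 0.3079 m
Total H_L = 3.617 + 0.3079 = 3.925 m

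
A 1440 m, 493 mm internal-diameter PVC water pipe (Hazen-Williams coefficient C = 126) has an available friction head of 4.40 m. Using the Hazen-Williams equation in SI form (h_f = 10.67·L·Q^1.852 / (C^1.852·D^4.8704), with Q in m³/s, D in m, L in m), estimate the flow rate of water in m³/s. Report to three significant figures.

Q ≈ 0.240 m³/s

Rearranging: Q = [h_f·C^1.852·D^4.8704 / (10.67·L)]^(1/1.852)
Q = [4.40·126^1.852·0.493^4.8704 / (10.67·1440)]^0.540 = 0.2396 m³/s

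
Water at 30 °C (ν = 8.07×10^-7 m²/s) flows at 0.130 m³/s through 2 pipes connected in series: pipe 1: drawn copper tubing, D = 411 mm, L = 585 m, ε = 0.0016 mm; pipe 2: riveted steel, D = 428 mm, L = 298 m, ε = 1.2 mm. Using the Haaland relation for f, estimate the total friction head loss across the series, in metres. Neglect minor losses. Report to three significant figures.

H ≈ 1.67 m

Pipe 1: V = 0.9799 m/s, Re = 4.99×10^5, ε/D = 3.89×10^-6, f = 0.01311, h_1 = f(L/D)V²/2g = 0.9132 m
Pipe 2: V = 0.9036 m/s, Re = 4.79×10^5, ε/D = 0.00280, f = 0.02599, h_2 = f(L/D)V²/2g = 0.7531 m
Series → Q common, losses add: H = Σh = 1.666 m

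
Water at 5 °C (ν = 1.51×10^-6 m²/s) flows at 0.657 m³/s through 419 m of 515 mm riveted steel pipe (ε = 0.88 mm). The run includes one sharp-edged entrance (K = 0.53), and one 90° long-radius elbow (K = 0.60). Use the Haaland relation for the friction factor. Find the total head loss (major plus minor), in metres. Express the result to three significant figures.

V = 4Q/(πD²) = 3.154 m/s; V²/2g = 0.5070 m
Re = 1.08×10^6, ε/D = 0.00171 → f = 0.02268 (Haaland)
Major: h_f = f(L/D)·V²/2g = 0.02268·813.6·0.5070 = 9.357 m
Minor: ΣK = 1.13; h_m = ΣK·V²/2g = 0.5729 m
Total H_L = 9.357 + 0.5729 = 9.930 m

H_L ≈ 9.93 m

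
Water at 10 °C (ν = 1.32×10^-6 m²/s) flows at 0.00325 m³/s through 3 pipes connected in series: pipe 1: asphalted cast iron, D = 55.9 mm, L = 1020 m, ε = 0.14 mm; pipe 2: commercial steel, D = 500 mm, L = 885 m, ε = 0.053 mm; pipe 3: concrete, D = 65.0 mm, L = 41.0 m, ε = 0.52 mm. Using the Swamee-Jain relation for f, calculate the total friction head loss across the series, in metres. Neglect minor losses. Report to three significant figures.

Pipe 1: V = 1.324 m/s, Re = 5.61×10^4, ε/D = 0.00250, f = 0.02764, h_1 = f(L/D)V²/2g = 45.07 m
Pipe 2: V = 0.01655 m/s, Re = 6270, ε/D = 1.06×10^-4, f = 0.03552, h_2 = f(L/D)V²/2g = 8.779×10^-4 m
Pipe 3: V = 0.9794 m/s, Re = 4.82×10^4, ε/D = 0.00800, f = 0.03698, h_3 = f(L/D)V²/2g = 1.141 m
Series → Q common, losses add: H = Σh = 46.21 m

H ≈ 46.2 m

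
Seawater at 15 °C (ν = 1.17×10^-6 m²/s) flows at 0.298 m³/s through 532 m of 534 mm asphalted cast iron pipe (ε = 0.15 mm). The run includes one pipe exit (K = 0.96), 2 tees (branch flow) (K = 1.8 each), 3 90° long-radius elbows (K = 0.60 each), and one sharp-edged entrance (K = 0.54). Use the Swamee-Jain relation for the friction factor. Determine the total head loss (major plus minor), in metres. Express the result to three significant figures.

H_L ≈ 2.06 m

V = 4Q/(πD²) = 1.331 m/s; V²/2g = 0.09024 m
Re = 6.07×10^5, ε/D = 2.81×10^-4 → f = 0.01601 (Swamee-Jain)
Major: h_f = f(L/D)·V²/2g = 0.01601·996.3·0.09024 = 1.439 m
Minor: ΣK = 6.90; h_m = ΣK·V²/2g = 0.6226 m
Total H_L = 1.439 + 0.6226 = 2.062 m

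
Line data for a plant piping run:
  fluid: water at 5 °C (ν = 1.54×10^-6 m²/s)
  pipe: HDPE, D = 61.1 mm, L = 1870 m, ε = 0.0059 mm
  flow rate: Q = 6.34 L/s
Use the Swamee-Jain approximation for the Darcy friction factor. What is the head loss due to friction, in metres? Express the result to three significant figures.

V = 4Q/(πD²) = 4·0.00634/(π·0.0611²) = 2.162 m/s
Re = VD/ν = 2.162·0.0611/1.54×10^-6 = 8.58×10^4 → turbulent
ε/D = 0.0059/61.1 = 9.66×10^-5
Swamee-Jain: f = 0.01897
h_f = f(L/D)V²/(2g) = 0.01897·(1870/0.0611)·2.162²/(2·9.81) = 138.4 m

h_f ≈ 138 m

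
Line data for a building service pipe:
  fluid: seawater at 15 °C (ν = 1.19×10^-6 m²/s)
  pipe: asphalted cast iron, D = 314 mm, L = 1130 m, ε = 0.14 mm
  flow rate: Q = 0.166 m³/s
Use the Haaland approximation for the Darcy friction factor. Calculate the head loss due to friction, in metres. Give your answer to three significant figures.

V = 4Q/(πD²) = 4·0.166/(π·0.314²) = 2.144 m/s
Re = VD/ν = 2.144·0.314/1.19×10^-6 = 5.66×10^5 → turbulent
ε/D = 0.14/314 = 4.46×10^-4
Haaland: f = 0.01713
h_f = f(L/D)V²/(2g) = 0.01713·(1130/0.314)·2.144²/(2·9.81) = 14.44 m

h_f ≈ 14.4 m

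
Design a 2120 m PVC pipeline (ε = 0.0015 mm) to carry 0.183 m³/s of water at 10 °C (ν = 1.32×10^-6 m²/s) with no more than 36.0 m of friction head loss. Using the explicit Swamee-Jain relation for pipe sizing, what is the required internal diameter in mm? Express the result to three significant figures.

Swamee-Jain (Type III): D = 0.66·[ε^1.25·(LQ²/(gh_f))^4.75 + ν·Q^9.4·(L/(gh_f))^5.2]^0.04
LQ²/(gh_f) = 0.2010; L/(gh_f) = 6.003
Term 1 = ε^1.25·(…)^4.75 = 2.57×10^-11; Term 2 = ν·Q^9.4·(…)^5.2 = 1.72×10^-9
D = 0.66·(2.57×10^-11 + 1.72×10^-9)^0.04 = 0.2946 m = 295 mm
Check: V = 2.69 m/s, Re = 5.99×10^5, f = 0.01277, h_f = 33.8 m ≈ 36.0 m ✓

D ≈ 295 mm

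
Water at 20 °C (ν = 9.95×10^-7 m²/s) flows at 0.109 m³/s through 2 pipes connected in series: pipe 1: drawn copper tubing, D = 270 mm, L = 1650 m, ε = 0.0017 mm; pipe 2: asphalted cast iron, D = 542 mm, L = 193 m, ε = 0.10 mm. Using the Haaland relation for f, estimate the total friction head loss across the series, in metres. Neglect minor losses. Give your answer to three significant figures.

Pipe 1: V = 1.904 m/s, Re = 5.17×10^5, ε/D = 6.30×10^-6, f = 0.01306, h_1 = f(L/D)V²/2g = 14.74 m
Pipe 2: V = 0.4724 m/s, Re = 2.57×10^5, ε/D = 1.85×10^-4, f = 0.01623, h_2 = f(L/D)V²/2g = 0.06575 m
Series → Q common, losses add: H = Σh = 14.81 m

H ≈ 14.8 m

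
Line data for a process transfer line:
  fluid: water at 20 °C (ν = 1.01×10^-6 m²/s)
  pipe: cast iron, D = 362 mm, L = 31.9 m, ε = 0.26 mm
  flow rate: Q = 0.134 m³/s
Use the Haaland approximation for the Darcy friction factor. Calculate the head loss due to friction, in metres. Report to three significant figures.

h_f ≈ 0.144 m

V = 4Q/(πD²) = 4·0.134/(π·0.362²) = 1.302 m/s
Re = VD/ν = 1.302·0.362/1.01×10^-6 = 4.67×10^5 → turbulent
ε/D = 0.26/362 = 7.18×10^-4
Haaland: f = 0.01888
h_f = f(L/D)V²/(2g) = 0.01888·(31.9/0.362)·1.302²/(2·9.81) = 0.1438 m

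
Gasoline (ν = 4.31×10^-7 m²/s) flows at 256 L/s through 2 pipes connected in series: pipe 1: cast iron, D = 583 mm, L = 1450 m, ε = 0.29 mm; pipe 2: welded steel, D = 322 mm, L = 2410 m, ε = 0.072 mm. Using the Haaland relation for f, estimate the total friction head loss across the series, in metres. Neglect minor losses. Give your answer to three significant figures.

Pipe 1: V = 0.9590 m/s, Re = 1.30×10^6, ε/D = 4.97×10^-4, f = 0.01706, h_1 = f(L/D)V²/2g = 1.989 m
Pipe 2: V = 3.144 m/s, Re = 2.35×10^6, ε/D = 2.24×10^-4, f = 0.01443, h_2 = f(L/D)V²/2g = 54.39 m
Series → Q common, losses add: H = Σh = 56.38 m

H ≈ 56.4 m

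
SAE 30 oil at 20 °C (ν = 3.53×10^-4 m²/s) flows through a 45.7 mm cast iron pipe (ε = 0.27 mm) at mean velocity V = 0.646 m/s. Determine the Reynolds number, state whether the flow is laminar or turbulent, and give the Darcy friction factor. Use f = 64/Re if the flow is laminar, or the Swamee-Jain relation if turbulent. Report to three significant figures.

Re ≈ 83.6; laminar; f = 64/Re ≈ 0.765

Re = VD/ν = 0.6460·0.0457/3.53×10^-4 = 83.6
Re < 2300 → laminar → f = 64/Re = 0.7653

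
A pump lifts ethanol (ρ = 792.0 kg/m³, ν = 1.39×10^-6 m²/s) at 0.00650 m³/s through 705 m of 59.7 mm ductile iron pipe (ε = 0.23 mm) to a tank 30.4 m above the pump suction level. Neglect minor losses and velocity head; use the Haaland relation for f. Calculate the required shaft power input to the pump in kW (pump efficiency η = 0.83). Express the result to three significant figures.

V = 4Q/(πD²) = 2.322 m/s; Re = 9.97×10^4; ε/D = 0.00385; f = 0.02917
h_f = f(L/D)V²/2g = 94.65 m
Total head H = z + h_f = 30.4 + 94.65 = 125.1 m
P_hyd = ρgQH = 792.0·9.81·0.00650·125.1 = 6.315 kW
P_shaft = P_hyd/η = 6.315/0.83 = 7.609 kW

P_shaft ≈ 7.61 kW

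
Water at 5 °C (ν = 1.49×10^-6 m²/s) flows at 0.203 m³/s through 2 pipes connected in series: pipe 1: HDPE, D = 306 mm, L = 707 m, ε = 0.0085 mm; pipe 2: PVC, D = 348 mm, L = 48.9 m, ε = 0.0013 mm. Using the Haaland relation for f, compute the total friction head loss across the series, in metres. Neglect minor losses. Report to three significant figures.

Pipe 1: V = 2.760 m/s, Re = 5.67×10^5, ε/D = 2.78×10^-5, f = 0.01314, h_1 = f(L/D)V²/2g = 11.79 m
Pipe 2: V = 2.134 m/s, Re = 4.98×10^5, ε/D = 3.74×10^-6, f = 0.01311, h_2 = f(L/D)V²/2g = 0.4277 m
Series → Q common, losses add: H = Σh = 12.22 m

H ≈ 12.2 m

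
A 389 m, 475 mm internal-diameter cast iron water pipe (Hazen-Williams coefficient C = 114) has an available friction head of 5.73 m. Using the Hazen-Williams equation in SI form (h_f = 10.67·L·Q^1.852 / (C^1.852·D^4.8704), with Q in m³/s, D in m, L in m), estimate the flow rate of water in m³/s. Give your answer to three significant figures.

Q ≈ 0.460 m³/s

Rearranging: Q = [h_f·C^1.852·D^4.8704 / (10.67·L)]^(1/1.852)
Q = [5.73·114^1.852·0.475^4.8704 / (10.67·389)]^0.540 = 0.4596 m³/s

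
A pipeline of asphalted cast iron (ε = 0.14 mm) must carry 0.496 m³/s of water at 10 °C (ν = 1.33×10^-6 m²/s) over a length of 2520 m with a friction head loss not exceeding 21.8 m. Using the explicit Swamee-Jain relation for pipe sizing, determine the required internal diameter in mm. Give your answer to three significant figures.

D ≈ 524 mm

Swamee-Jain (Type III): D = 0.66·[ε^1.25·(LQ²/(gh_f))^4.75 + ν·Q^9.4·(L/(gh_f))^5.2]^0.04
LQ²/(gh_f) = 2.899; L/(gh_f) = 11.78
Term 1 = ε^1.25·(…)^4.75 = 0.00239; Term 2 = ν·Q^9.4·(…)^5.2 = 6.79×10^-4
D = 0.66·(0.00239 + 6.79×10^-4)^0.04 = 0.5236 m = 524 mm
Check: V = 2.30 m/s, Re = 9.07×10^5, f = 0.01553, h_f = 20.2 m ≈ 21.8 m ✓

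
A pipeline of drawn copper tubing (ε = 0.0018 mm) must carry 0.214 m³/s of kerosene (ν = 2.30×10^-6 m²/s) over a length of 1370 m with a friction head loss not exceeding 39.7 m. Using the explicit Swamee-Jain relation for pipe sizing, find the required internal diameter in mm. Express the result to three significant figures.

Swamee-Jain (Type III): D = 0.66·[ε^1.25·(LQ²/(gh_f))^4.75 + ν·Q^9.4·(L/(gh_f))^5.2]^0.04
LQ²/(gh_f) = 0.1611; L/(gh_f) = 3.518
Term 1 = ε^1.25·(…)^4.75 = 1.13×10^-11; Term 2 = ν·Q^9.4·(…)^5.2 = 8.09×10^-10
D = 0.66·(1.13×10^-11 + 8.09×10^-10)^0.04 = 0.2858 m = 286 mm
Check: V = 3.34 m/s, Re = 4.14×10^5, f = 0.01363, h_f = 37.0 m ≈ 39.7 m ✓

D ≈ 286 mm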